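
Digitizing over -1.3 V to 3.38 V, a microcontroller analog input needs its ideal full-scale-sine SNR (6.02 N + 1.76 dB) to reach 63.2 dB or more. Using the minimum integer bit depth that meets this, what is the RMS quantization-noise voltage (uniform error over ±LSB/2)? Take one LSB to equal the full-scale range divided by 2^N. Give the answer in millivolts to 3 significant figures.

The full-scale span is 3.38 − (-1.3) = 4.68 V.
6.02 N + 1.76 ≥ 63.2 gives N ≥ 10.206, so the minimum integer is 11.
Step size = 4.68/2048 V = 2.2852 mV.
V_rms = LSB/√12 = 0.660 mV.

0.660 mV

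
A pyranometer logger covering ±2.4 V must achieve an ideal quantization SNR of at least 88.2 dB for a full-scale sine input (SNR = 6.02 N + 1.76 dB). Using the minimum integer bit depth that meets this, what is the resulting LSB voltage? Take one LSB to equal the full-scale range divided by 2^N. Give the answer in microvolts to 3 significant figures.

146 µV

The full-scale span is 2.4 − (-2.4) = 4.8 V.
N ≥ (88.2 − 1.76)/6.02 = 14.359 → N_min = 15.
LSB = 4.8 V ÷ 2^15 = 4.8/32768 V = 146 µV.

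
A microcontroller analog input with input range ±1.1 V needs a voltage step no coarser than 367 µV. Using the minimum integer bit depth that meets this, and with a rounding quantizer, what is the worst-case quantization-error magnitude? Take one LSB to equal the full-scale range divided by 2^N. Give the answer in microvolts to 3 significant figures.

The full-scale span is 1.1 − (-1.1) = 2.2 V.
Levels needed ≥ 2.2/367 µV = 5995. 2^13 = 8192 suffices, so N_min = 13.
Step size = 2.2/8192 V = 268.55 µV.
Max error for round-to-nearest is LSB/2 = 134 µV.

134 µV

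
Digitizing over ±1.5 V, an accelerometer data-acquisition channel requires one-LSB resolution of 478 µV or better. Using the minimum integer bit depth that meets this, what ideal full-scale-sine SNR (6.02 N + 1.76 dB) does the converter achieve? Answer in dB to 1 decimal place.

80.0 dB

Range = 1.5 − (-1.5) = 3 V.
Required number of levels: 3/478 µV = 6276.2; smallest N with 2^N ≥ that is 13.
6.02(13) + 1.76 = 80.02 dB.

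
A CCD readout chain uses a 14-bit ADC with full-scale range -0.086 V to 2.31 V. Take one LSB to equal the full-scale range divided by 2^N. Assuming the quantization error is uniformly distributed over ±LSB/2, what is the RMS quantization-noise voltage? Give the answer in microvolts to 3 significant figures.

42.2 µV

The full-scale span is 2.31 − (-0.086) = 2.396 V.
Step size = 2.396/16384 V = 146.24 µV.
V_rms = LSB/√12 = 146.24 µV / √12 = 42.2 µV.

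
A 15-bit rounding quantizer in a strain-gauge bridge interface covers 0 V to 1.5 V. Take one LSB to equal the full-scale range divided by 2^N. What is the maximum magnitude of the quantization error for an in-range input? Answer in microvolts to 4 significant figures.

Span = 1.5 V.
LSB = 1.5 V / 2^15 = 45.7764 µV.
A rounding quantizer has |error| ≤ LSB/2 = 22.89 µV.

22.89 µV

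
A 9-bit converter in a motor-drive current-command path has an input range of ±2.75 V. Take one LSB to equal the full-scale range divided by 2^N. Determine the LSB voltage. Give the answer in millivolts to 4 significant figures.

10.74 mV

Range = 2.75 − (-2.75) = 5.5 V.
2^9 = 512 levels.
LSB = 5.5 V ÷ 2^9 = 5.5/512 V = 10.74 mV.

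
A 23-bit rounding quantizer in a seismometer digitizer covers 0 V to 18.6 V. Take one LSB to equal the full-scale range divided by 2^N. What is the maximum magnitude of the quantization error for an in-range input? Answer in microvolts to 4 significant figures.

1.109 µV

V_FS = 18.6 V.
LSB = 18.6 V / 2^23 = 2.21729 µV.
Worst-case error for round-to-nearest is half an LSB: 1.109 µV.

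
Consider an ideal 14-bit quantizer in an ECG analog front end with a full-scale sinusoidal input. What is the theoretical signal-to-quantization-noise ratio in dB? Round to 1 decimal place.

6.02(14) + 1.76 = 84.28 + 1.76 = 86.04 dB.

86.0 dB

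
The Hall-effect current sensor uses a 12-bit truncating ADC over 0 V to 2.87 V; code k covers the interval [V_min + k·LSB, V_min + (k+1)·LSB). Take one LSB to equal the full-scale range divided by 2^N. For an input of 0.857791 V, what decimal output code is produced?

1224

V_FS = 2.87 V. LSB = 2.87 V / 2^12 ≈ 0.7007 mV.
code = ⌊(V_in − V_min)/LSB⌋ = ⌊(V_in − V_min) × 2^12 / range⌋
     = ⌊(0.857791 − (0)) × 4096 / 2.87⌋ = ⌊0.857791 × 4096/2.87⌋
     = ⌊1224.220⌋ = 1224.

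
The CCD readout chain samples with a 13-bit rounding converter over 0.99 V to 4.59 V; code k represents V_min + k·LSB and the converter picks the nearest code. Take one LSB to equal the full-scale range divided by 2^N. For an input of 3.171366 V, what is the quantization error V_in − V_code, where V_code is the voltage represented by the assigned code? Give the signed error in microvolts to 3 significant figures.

Span: 4.59 V − (0.99 V) = 3.6 V. LSB = 3.6 V / 2^13 ≈ 439.5 µV.
(3.171366 − (0.99)) / LSB = 2.181366 × 8192/3.6 = 4963.8195. Nearest integer: k = 4964.
V_code = V_min + k × range/2^13 = 0.99 + 4964 × 3.6/8192 = 3.171445313 V.
Error = V_in − V_code = 3.171366 − (3.171445313) = −79.3 µV.

−79.3 µV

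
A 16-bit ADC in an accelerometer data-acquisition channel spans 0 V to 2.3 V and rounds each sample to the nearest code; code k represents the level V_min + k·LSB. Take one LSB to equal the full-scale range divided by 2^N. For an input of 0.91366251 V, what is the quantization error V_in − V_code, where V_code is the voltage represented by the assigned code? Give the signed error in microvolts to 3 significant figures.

V_FS = 2.3 V. LSB = 2.3 V / 2^16 ≈ 35.10 µV.
(0.91366251 − (0)) / LSB = 0.91366251 × 65536/2.3 = 26033.8201. Nearest integer: k = 26034.
V_code = V_min + k × range/2^16 = 0 + 26034 × 2.3/65536 = 0.91366882324 V.
V_in − V_code = 0.91366251 − (0.91366882324) = −6.31 µV.

−6.31 µV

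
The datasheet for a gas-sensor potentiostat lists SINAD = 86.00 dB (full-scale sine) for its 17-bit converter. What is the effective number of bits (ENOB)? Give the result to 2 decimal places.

13.99 bits

ENOB = (SINAD − 1.76) / 6.02 = (86.00 − 1.76) / 6.02 = 84.24 / 6.02 = 13.9934.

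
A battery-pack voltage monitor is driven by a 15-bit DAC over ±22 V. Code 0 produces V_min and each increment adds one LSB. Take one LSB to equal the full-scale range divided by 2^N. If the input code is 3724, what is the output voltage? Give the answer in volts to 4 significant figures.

Range = 22 − (-22) = 44 V. LSB = 44 V / 2^15.
Output = V_min + (3724/32768) × range = -22 + 0.113647 × 44 V
      = -22 + 5.00049 = -16.9995 V.

-17.00 V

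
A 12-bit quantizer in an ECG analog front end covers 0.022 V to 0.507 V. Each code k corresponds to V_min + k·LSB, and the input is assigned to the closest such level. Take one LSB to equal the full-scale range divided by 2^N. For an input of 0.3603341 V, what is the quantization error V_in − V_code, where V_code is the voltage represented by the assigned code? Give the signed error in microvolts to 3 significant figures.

+41.9 µV

Full-scale range = 0.507 V − (0.022 V) = 0.485 V. LSB = 0.485 V / 2^12 ≈ 118.4 µV.
(0.3603341 − (0.022)) / LSB = 0.3383341 × 4096/0.485 = 2857.3536. Nearest integer: k = 2857.
V_code = 0.022 + (2857/4096) × 0.485 = 0.3602922363 V.
V_in − V_code = 0.3603341 − (0.3602922363) = +41.9 µV.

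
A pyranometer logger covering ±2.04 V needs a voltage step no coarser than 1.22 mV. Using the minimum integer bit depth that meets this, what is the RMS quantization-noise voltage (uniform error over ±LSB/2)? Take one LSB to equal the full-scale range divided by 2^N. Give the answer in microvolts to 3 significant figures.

Range = 2.04 − (-2.04) = 4.08 V.
4.08 V / 1.22 mV = 3344. Since 2^11 = 2048 and 2^12 = 4096, N = 12.
Step size = 4.08/4096 V = 0.99609 mV.
σ_q = LSB/√12 = 0.99609 mV/3.4641 = 288 µV.

288 µV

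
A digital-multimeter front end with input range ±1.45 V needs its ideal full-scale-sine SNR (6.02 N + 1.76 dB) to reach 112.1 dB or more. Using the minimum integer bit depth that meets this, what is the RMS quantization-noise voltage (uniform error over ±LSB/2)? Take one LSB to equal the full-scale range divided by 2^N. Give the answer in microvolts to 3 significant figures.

Full-scale range = 1.45 V − (-1.45 V) = 2.9 V.
N ≥ (112.1 − 1.76)/6.02 = 18.329 → N_min = 19.
LSB = 2.9 V ÷ 2^19 = 2.9/524288 V = 5.5313 µV.
V_rms = LSB/√12 = 1.60 µV.

1.60 µV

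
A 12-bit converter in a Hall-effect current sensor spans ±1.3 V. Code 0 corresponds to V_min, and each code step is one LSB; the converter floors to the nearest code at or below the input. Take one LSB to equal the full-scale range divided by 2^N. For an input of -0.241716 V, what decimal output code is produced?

Full-scale range = 1.3 V − (-1.3 V) = 2.6 V. LSB = 2.6 V / 2^12 ≈ 0.6348 mV.
(V_in − V_min) × 2^12/range = (-0.241716 − (-1.3)) × 4096/2.6 = 1667.204.
Floor → code = 1667.

1667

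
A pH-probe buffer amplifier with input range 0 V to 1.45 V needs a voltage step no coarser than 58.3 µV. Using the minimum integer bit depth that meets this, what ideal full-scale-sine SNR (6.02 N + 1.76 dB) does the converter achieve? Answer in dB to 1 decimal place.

92.1 dB

Full-scale range = 1.45 V.
Required number of levels: 1.45/58.3 µV = 24871; smallest N with 2^N ≥ that is 15.
6.02(15) + 1.76 = 92.06 dB.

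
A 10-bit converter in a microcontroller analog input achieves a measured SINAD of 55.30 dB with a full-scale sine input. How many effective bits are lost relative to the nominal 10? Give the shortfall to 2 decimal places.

1.11 bits

N_eff = (55.30 − 1.76)/6.02 = 8.8937 bits.
10 − 8.8937 = 1.11 bits below nominal.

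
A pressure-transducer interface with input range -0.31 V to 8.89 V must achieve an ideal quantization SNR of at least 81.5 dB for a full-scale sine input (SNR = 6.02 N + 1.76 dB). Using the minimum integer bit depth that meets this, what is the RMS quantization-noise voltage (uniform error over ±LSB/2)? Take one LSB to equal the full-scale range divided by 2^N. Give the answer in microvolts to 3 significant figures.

162 µV

Range = 8.89 − (-0.31) = 9.2 V.
Solving 6.02 N ≥ 81.5 − 1.76: N ≥ 13.246. Round up → N = 14.
Step size = 9.2/16384 V = 0.56152 mV.
V_rms = LSB/√12 = 162 µV.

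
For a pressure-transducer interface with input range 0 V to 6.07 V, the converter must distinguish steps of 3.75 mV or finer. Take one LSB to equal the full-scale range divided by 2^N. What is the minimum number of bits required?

11 bits

Span = 6.07 V.
Required number of levels: 6.07/3.75 mV = 1618.7; smallest N with 2^N ≥ that is 11.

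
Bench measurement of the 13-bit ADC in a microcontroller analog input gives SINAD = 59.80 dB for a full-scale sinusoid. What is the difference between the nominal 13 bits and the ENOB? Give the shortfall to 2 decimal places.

3.36 bits

Effective bits = (59.80 − 1.76)/6.02 = 9.6412.
Shortfall = 13 − 9.6412 = 3.3588 bits.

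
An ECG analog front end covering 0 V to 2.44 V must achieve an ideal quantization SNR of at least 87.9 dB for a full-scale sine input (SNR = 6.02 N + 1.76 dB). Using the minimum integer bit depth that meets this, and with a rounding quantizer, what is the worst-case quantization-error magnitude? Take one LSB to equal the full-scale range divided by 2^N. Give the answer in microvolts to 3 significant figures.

37.2 µV

V_FS = 2.44 V.
6.02 N + 1.76 ≥ 87.9 gives N ≥ 14.309, so the minimum integer is 15.
Step size = 2.44/32768 V = 74.463 µV.
Max error for round-to-nearest is LSB/2 = 37.2 µV.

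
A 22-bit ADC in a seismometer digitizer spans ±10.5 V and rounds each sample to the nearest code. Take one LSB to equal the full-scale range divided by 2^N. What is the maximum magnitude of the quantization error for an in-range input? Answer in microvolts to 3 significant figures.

Span: 10.5 V − (-10.5 V) = 21 V.
Step size = 21/4194304 V = 5.0068 µV.
Worst-case error for round-to-nearest is half an LSB: 2.50 µV.

2.50 µV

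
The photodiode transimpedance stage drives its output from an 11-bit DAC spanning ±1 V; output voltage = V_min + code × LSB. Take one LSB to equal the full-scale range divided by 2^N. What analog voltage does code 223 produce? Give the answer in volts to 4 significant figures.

-0.7822 V

Span: 1 V − (-1 V) = 2 V. LSB = 2 V / 2^11.
V_out = -1 + 223 × (2/2048) V
      = -1 + 0.217773 = -0.782227 V.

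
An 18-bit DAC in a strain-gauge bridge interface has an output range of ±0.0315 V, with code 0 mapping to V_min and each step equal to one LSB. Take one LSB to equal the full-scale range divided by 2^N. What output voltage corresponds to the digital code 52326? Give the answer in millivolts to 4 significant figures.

-18.92 mV

Range = 0.0315 − (-0.0315) = 0.063 V. LSB = 0.063 V / 2^18.
V_out = V_min + code × LSB = -0.0315 V + 52326 × 0.063 V / 262144
      = -0.0315 + 0.0125753 = -0.0189247 V.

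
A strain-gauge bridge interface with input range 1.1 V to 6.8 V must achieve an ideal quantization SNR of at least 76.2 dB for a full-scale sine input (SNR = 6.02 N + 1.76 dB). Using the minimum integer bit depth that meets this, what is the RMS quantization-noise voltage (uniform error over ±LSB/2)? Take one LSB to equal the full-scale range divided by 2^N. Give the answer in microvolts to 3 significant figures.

201 µV

Range = 6.8 − (1.1) = 5.7 V.
N ≥ (76.2 − 1.76)/6.02 = 12.365 → N_min = 13.
One LSB is 5.7 V / 8192 = 0.69580 mV.
V_rms = LSB/√12 = 201 µV.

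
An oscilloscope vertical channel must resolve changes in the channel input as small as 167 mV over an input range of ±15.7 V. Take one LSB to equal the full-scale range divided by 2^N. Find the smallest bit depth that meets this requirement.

8 bits

Full-scale range = 15.7 V − (-15.7 V) = 31.4 V.
Need 2^N ≥ 31.4 V / 167 mV = 188.0 → N_min = 8.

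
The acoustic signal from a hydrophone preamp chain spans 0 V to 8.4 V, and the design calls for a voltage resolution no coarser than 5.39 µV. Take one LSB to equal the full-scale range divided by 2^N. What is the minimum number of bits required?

Full-scale range = 8.4 V.
Required number of levels: 8.4/5.39 µV = 1.5584e6; smallest N with 2^N ≥ that is 21.

21 bits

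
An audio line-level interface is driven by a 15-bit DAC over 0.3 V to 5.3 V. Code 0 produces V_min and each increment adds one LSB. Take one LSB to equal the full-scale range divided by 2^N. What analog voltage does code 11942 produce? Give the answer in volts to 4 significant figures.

Span: 5.3 V − (0.3 V) = 5 V. LSB = 5 V / 2^15.
Output = V_min + (11942/32768) × range = 0.3 + 0.364441 × 5 V
      = 0.3 V + 1.82220 V = 2.12220 V.

2.122 V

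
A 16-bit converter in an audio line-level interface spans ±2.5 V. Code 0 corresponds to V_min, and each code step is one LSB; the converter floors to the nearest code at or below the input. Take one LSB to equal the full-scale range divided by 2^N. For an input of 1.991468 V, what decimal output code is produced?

Full-scale range = 2.5 V − (-2.5 V) = 5 V. LSB = 5 V / 2^16 ≈ 76.29 µV.
(V_in − V_min) × 2^16/range = (1.991468 − (-2.5)) × 65536/5 = 58870.569.
Floor → code = 58870.

58870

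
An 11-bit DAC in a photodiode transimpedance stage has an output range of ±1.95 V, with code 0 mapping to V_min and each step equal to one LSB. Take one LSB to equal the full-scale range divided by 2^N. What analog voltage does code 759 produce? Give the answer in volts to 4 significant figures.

-0.5046 V

Span: 1.95 V − (-1.95 V) = 3.9 V. LSB = 3.9 V / 2^11.
Output = V_min + (759/2048) × range = -1.95 + 0.370605 × 3.9 V
      = -1.95 V + 1.44536 V = -0.504639 V.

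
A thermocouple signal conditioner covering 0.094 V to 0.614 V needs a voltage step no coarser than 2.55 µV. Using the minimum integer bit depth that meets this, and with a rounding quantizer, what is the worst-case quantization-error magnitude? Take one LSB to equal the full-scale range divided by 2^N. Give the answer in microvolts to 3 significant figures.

Range = 0.614 − (0.094) = 0.52 V.
Levels needed ≥ 0.52/2.55 µV = 203900. 2^18 = 262144 suffices, so N_min = 18.
LSB = 0.52 V ÷ 2^18 = 0.52/262144 V = 1.9836 µV.
|e|_max = LSB/2 = 0.992 µV.

0.992 µV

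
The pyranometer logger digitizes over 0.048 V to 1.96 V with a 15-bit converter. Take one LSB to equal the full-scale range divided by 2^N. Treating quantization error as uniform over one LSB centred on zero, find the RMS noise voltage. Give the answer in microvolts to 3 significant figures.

16.8 µV

Full-scale range = 1.96 V − (0.048 V) = 1.912 V.
Step size = 1.912/32768 V = 58.350 µV.
σ_q = LSB/√12 = 58.350 µV/3.4641 = 16.8 µV.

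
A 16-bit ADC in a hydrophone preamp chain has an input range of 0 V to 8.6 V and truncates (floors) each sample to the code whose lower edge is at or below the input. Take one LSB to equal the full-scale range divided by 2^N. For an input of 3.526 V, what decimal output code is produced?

26869

Span = 8.6 V. LSB = 8.6 V / 2^16 ≈ 131.2 µV.
V_in − V_min = 3.526 − (0) = 3.526 V.
Divide by LSB: 3.526 × 65536/8.6 = 26869.7600.
Truncating gives code 26869.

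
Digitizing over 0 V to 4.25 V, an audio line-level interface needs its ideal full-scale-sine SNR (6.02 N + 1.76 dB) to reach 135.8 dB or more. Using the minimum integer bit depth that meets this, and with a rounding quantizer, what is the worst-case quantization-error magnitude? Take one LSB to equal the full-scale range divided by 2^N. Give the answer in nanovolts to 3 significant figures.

253 nV

Range is 4.25 V.
Required N = ⌈(135.8 − 1.76)/6.02⌉ = ⌈22.266⌉ = 23.
LSB = 4.25 V ÷ 2^23 = 4.25/8388608 V = 0.50664 µV.
Half an LSB is 253 nV.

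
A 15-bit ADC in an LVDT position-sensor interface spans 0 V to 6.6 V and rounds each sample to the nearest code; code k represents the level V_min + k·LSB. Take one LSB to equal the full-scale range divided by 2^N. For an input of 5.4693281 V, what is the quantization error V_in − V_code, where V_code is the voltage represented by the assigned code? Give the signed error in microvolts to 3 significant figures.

+77.6 µV

V_FS = 6.6 V. LSB = 6.6 V / 2^15 ≈ 201.4 µV.
(5.4693281 − (0)) / LSB = 5.4693281 × 32768/6.6 = 27154.3853. Nearest integer: k = 27154.
V_code = V_min + k × range/2^15 = 0 + 27154 × 6.6/32768 = 5.4692504883 V.
Error = V_in − V_code = 5.4693281 − (5.4692504883) = +77.6 µV.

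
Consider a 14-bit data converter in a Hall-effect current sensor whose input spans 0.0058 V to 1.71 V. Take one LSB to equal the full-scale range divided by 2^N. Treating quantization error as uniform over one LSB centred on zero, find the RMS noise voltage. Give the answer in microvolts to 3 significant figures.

The full-scale span is 1.71 − (0.0058) = 1.7042 V.
Step size = 1.7042/16384 V = 104.02 µV.
RMS of a uniform error over width LSB is LSB/√12 = 30.0 µV.

30.0 µV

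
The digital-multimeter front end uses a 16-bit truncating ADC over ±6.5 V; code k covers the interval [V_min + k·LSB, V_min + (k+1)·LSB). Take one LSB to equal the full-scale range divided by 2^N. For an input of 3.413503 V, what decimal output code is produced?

49976

Range = 6.5 − (-6.5) = 13 V. LSB = 13 V / 2^16 ≈ 198.4 µV.
V_in − V_min = 3.413503 − (-6.5) = 9.913503 V.
Divide by LSB: 9.913503 × 65536/13 = 49976.2564.
Truncating gives code 49976.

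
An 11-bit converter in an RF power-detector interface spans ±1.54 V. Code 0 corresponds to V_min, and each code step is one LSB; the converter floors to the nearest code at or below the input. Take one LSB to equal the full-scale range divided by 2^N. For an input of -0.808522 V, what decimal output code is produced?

Full-scale range = 1.54 V − (-1.54 V) = 3.08 V. LSB = 3.08 V / 2^11 ≈ 1.504 mV.
V_in − V_min = -0.808522 − (-1.54) = 0.731478 V.
Divide by LSB: 0.731478 × 2048/3.08 = 486.3854.
Truncating gives code 486.

486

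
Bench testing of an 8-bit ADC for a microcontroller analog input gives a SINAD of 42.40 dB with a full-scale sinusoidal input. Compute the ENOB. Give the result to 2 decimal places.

6.75 bits

ENOB = (SINAD − 1.76) / 6.02 = (42.40 − 1.76) / 6.02 = 40.64 / 6.02 = 6.7508.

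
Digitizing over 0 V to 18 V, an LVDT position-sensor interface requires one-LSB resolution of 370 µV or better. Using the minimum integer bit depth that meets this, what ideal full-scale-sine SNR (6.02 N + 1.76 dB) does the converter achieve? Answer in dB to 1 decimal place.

Span = 18 V.
Required number of levels: 18/370 µV = 48649; smallest N with 2^N ≥ that is 16.
6.02(16) + 1.76 = 98.08 dB.

98.1 dB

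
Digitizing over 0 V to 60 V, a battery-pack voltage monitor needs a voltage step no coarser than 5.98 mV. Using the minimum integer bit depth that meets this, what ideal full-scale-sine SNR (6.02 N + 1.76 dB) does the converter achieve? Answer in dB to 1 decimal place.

Full-scale range = 60 V.
Need 2^N ≥ 60 V / 5.98 mV = 10030 → N_min = 14.
SNR = 6.02 × 14 + 1.76 = 86.04 dB.

86.0 dB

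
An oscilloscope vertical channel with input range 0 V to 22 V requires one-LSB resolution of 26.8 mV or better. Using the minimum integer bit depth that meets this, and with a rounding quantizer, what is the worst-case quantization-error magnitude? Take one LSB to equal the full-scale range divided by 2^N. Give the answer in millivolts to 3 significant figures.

10.7 mV

V_FS = 22 V.
Levels needed ≥ 22/26.8 mV = 820.9. 2^10 = 1024 suffices, so N_min = 10.
One LSB is 22 V / 1024 = 21.484 mV.
Max error for round-to-nearest is LSB/2 = 10.7 mV.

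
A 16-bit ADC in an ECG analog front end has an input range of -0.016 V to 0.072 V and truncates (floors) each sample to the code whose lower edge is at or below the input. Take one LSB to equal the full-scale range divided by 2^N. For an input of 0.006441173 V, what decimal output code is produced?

16712

Full-scale range = 0.072 V − (-0.016 V) = 0.088 V. LSB = 0.088 V / 2^16 ≈ 1.343 µV.
code = ⌊(V_in − V_min)/LSB⌋ = ⌊(V_in − V_min) × 2^16 / range⌋
     = ⌊(0.006441173 − (-0.016)) × 65536 / 0.088⌋ = ⌊0.022441173 × 65536/0.088⌋
     = ⌊16712.554⌋ = 16712.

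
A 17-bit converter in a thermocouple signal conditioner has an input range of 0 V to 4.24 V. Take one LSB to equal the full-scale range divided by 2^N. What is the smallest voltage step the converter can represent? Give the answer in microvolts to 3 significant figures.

Full-scale range = 4.24 V.
There are 2^17 = 131072 steps.
One LSB is 4.24 V / 131072 = 32.3 µV.

32.3 µV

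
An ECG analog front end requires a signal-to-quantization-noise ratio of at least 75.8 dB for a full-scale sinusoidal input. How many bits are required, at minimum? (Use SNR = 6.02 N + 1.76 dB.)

6.02 N + 1.76 ≥ 75.8 gives N ≥ 12.299, so the minimum integer is 13.

13 bits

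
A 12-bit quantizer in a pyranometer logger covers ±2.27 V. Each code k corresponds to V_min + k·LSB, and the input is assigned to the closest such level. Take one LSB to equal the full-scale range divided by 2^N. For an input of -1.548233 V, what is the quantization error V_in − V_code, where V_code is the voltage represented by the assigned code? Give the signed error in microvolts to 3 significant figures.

Span: 2.27 V − (-2.27 V) = 4.54 V. LSB = 4.54 V / 2^12 ≈ 1.108 mV.
Position in LSBs: (-1.548233 − (-2.27)) × 4096/4.54 = 651.1801; rounding gives k = 651.
V_code = -2.27 + (651/4096) × 4.54 = -1.548432617 V.
e = -1.548233 − (-1.548432617) = +200 µV.

+200 µV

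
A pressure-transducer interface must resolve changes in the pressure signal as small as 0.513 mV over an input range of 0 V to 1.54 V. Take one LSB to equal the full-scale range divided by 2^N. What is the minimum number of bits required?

V_FS = 1.54 V.
Levels needed ≥ 1.54/0.513 mV = 3002. 2^12 = 4096 suffices, so N_min = 12.

12 bits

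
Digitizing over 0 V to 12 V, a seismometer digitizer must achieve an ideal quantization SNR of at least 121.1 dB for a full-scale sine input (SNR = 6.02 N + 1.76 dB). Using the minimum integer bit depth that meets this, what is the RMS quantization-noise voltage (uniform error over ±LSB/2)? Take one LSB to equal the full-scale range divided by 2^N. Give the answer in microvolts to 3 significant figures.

Span = 12 V.
Required N = ⌈(121.1 − 1.76)/6.02⌉ = ⌈19.824⌉ = 20.
One LSB is 12 V / 1048576 = 11.444 µV.
RMS noise = LSB/√12 = 3.30 µV.

3.30 µV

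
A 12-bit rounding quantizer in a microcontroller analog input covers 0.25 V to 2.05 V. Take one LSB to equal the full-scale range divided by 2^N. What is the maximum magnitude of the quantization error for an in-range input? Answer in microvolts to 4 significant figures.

219.7 µV

Span: 2.05 V − (0.25 V) = 1.8 V.
LSB = 1.8 V ÷ 2^12 = 1.8/4096 V = 439.453 µV.
Worst-case error for round-to-nearest is half an LSB: 219.7 µV.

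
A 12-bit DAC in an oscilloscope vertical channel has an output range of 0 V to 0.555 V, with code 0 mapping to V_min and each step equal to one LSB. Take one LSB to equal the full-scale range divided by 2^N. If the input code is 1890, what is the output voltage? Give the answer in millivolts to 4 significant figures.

Span = 0.555 V. LSB = 0.555 V / 2^12.
V_out = V_min + code × LSB = 0 V + 1890 × 0.555 V / 4096
      = 0 + 0.256091 = 0.256091 V.

256.1 mV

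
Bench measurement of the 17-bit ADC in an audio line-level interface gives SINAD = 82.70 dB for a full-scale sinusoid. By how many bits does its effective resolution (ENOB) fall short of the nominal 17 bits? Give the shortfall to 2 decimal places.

3.55 bits

ENOB = (SINAD − 1.76)/6.02 = (82.70 − 1.76)/6.02 = 13.4452 bits.
Lost resolution: 17 − 13.4452 = 3.5548 bits.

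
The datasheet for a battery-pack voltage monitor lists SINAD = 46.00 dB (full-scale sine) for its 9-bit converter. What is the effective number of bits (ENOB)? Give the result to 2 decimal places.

Inverting SNR = 6.02 N + 1.76: N_eff = (46.00 − 1.76)/6.02 = 7.3488.

7.35 bits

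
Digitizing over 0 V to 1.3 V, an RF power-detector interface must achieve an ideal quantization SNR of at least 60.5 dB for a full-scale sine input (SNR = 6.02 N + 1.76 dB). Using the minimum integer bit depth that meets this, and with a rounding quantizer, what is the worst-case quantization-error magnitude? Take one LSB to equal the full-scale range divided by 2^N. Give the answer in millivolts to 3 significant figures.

0.635 mV

V_FS = 1.3 V.
N ≥ (60.5 − 1.76)/6.02 = 9.757 → N_min = 10.
One LSB is 1.3 V / 1024 = 1.2695 mV.
Max error for round-to-nearest is LSB/2 = 0.635 mV.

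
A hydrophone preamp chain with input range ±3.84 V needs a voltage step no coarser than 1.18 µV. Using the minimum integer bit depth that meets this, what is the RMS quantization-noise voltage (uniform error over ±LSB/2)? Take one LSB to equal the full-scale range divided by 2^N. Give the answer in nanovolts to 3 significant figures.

264 nV

The full-scale span is 3.84 − (-3.84) = 7.68 V.
Levels needed ≥ 7.68/1.18 µV = 6.508e6. 2^23 = 8388608 suffices, so N_min = 23.
Step size = 7.68/8388608 V = 0.91553 µV.
V_rms = LSB/√12 = 264 nV.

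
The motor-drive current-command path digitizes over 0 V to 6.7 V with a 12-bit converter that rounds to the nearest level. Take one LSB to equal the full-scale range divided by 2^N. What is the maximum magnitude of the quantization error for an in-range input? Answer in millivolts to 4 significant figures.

0.8179 mV

V_FS = 6.7 V.
LSB = 6.7 V / 2^12 = 1.63574 mV.
|e|_max = LSB/2 = 0.8179 mV.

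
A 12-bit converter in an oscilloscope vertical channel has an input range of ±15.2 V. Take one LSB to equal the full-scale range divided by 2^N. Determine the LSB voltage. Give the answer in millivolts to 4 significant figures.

Span: 15.2 V − (-15.2 V) = 30.4 V.
Number of codes = 2^12 = 4096.
Step size = 30.4/4096 V = 7.422 mV.

7.422 mV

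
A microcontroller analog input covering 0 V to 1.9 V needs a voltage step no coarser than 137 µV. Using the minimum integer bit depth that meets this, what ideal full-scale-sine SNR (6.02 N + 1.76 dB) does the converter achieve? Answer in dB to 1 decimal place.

Full-scale range = 1.9 V.
Required number of levels: 1.9/137 µV = 13869; smallest N with 2^N ≥ that is 14.
6.02(14) + 1.76 = 86.04 dB.

86.0 dB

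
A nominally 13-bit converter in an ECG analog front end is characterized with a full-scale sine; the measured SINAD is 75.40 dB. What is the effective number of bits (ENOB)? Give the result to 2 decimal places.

ENOB = (75.40 − 1.76)/6.02 = 12.2326 bits.

12.23 bits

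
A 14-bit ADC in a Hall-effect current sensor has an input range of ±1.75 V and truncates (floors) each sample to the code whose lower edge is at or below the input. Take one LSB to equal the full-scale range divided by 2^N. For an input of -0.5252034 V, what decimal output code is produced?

Range = 1.75 − (-1.75) = 3.5 V. LSB = 3.5 V / 2^14 ≈ 213.6 µV.
(V_in − V_min) × 2^14/range = (-0.5252034 − (-1.75)) × 16384/3.5 = 5733.448.
Floor → code = 5733.

5733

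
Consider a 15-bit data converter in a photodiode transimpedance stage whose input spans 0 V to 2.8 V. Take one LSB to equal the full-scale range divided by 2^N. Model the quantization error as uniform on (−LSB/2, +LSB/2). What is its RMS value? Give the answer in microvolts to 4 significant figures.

Full-scale range = 2.8 V.
LSB = 2.8 V ÷ 2^15 = 2.8/32768 V = 85.4492 µV.
For a uniform distribution on [−LSB/2, +LSB/2], V_rms = LSB/√12 = 85.4492 µV/3.4641 = 24.67 µV.

24.67 µV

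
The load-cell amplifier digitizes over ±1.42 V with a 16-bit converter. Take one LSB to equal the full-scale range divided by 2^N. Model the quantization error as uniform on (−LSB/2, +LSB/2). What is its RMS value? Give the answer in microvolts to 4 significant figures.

12.51 µV

Span: 1.42 V − (-1.42 V) = 2.84 V.
Step size = 2.84/65536 V = 43.3350 µV.
RMS of a uniform error over width LSB is LSB/√12 = 12.51 µV.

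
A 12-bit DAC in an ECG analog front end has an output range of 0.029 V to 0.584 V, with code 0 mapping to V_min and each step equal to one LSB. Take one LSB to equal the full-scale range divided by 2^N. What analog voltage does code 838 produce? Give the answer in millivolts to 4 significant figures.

142.5 mV

Full-scale range = 0.584 V − (0.029 V) = 0.555 V. LSB = 0.555 V / 2^12.
V_out = 0.029 + 838 × (0.555/4096) V
      = 0.029 V + 0.113547 V = 0.142547 V.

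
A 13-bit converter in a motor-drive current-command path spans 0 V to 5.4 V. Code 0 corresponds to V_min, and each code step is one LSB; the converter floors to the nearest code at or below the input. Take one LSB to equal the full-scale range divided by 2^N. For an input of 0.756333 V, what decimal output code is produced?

1147

Range is 5.4 V. LSB = 5.4 V / 2^13 ≈ 0.6592 mV.
code = ⌊(V_in − V_min)/LSB⌋ = ⌊(V_in − V_min) × 2^13 / range⌋
     = ⌊(0.756333 − (0)) × 8192 / 5.4⌋ = ⌊0.756333 × 8192/5.4⌋
     = ⌊1147.385⌋ = 1147.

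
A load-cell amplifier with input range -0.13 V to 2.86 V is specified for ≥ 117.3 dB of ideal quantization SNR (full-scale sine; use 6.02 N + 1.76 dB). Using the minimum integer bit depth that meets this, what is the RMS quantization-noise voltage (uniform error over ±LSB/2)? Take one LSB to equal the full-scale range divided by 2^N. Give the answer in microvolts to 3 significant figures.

The full-scale span is 2.86 − (-0.13) = 2.99 V.
6.02 N + 1.76 ≥ 117.3 gives N ≥ 19.193, so the minimum integer is 20.
One LSB is 2.99 V / 1048576 = 2.8515 µV.
V_rms = LSB/√12 = 0.823 µV.

0.823 µV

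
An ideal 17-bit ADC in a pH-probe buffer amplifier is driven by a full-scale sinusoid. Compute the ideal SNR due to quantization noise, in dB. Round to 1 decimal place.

6.02(17) + 1.76 = 102.34 + 1.76 = 104.10 dB.

104.1 dB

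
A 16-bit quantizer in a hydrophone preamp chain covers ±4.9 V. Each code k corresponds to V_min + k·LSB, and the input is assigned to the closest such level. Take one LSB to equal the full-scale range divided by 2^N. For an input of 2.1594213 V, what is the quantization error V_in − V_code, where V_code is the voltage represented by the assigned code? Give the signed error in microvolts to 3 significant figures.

−30.0 µV

Range = 4.9 − (-4.9) = 9.8 V. LSB = 9.8 V / 2^16 ≈ 149.5 µV.
(2.1594213 − (-4.9)) / LSB = 7.0594213 × 65536/9.8 = 47208.7994. Nearest integer: k = 47209.
Reconstructed level: -4.9 + 47209 × 9.8/65536 V = 2.1594512939 V.
V_in − V_code = 2.1594213 − (2.1594512939) = −30.0 µV.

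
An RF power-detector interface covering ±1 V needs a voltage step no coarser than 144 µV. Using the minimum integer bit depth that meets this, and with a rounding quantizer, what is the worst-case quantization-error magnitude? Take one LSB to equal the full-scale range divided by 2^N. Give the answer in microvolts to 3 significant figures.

Span: 1 V − (-1 V) = 2 V.
Levels needed ≥ 2/144 µV = 13890. 2^14 = 16384 suffices, so N_min = 14.
Step size = 2/16384 V = 122.07 µV.
Half an LSB is 61.0 µV.

61.0 µV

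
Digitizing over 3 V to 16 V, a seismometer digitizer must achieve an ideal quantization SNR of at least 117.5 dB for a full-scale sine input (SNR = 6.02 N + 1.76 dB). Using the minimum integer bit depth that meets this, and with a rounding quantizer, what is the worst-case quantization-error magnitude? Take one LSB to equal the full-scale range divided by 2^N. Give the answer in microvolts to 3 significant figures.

Span: 16 V − (3 V) = 13 V.
Required N = ⌈(117.5 − 1.76)/6.02⌉ = ⌈19.226⌉ = 20.
LSB = 13 V / 2^20 = 12.398 µV.
Max error for round-to-nearest is LSB/2 = 6.20 µV.

6.20 µV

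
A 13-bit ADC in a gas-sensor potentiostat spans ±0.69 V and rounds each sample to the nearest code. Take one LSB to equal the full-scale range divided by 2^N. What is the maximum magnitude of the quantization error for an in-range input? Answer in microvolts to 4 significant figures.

The full-scale span is 0.69 − (-0.69) = 1.38 V.
Step size = 1.38/8192 V = 168.457 µV.
A rounding quantizer has |error| ≤ LSB/2 = 84.23 µV.

84.23 µV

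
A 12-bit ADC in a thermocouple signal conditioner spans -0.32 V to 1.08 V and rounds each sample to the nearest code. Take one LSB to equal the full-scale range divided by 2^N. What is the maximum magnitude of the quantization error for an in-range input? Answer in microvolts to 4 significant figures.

The full-scale span is 1.08 − (-0.32) = 1.4 V.
LSB = 1.4 V / 2^12 = 341.797 µV.
Worst-case error for round-to-nearest is half an LSB: 170.9 µV.

170.9 µV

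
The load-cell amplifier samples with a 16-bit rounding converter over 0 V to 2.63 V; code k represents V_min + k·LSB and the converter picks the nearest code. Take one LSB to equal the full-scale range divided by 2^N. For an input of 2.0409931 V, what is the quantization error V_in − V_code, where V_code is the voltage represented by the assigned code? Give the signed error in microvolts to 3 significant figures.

V_FS = 2.63 V. LSB = 2.63 V / 2^16 ≈ 40.13 µV.
(2.0409931 − (0)) / LSB = 2.0409931 × 65536/2.63 = 50858.7543. Nearest integer: k = 50859.
V_code = 0 + (50859/65536) × 2.63 = 2.0410029602 V.
V_in − V_code = 2.0409931 − (2.0410029602) = −9.86 µV.

−9.86 µV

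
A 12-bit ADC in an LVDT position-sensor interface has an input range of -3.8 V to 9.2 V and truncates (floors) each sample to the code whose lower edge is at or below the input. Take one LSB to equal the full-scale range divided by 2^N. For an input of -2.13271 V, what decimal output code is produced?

Span: 9.2 V − (-3.8 V) = 13 V. LSB = 13 V / 2^12 ≈ 3.174 mV.
(V_in − V_min) × 2^12/range = (-2.13271 − (-3.8)) × 4096/13 = 525.325.
Floor → code = 525.

525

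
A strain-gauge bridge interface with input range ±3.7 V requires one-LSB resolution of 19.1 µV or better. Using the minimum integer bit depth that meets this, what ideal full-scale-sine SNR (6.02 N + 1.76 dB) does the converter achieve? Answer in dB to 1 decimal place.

Range = 3.7 − (-3.7) = 7.4 V.
Need 2^N ≥ 7.4 V / 19.1 µV = 387400 → N_min = 19.
Ideal SNR at N = 19: 6.02·19 + 1.76 = 116.1 dB.

116.1 dB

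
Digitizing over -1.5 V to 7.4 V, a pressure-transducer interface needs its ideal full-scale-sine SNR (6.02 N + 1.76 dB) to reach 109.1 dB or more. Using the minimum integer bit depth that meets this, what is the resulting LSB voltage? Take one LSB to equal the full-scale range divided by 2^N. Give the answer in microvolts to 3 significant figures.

34.0 µV

Full-scale range = 7.4 V − (-1.5 V) = 8.9 V.
6.02 N + 1.76 ≥ 109.1 gives N ≥ 17.831, so the minimum integer is 18.
Step size = 8.9/262144 V = 34.0 µV.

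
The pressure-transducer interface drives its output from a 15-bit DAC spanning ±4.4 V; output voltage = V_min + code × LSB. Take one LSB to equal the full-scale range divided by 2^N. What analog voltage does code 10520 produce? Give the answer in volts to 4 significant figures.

The full-scale span is 4.4 − (-4.4) = 8.8 V. LSB = 8.8 V / 2^15.
Output = V_min + (10520/32768) × range = -4.4 + 0.321045 × 8.8 V
      = -4.4 V + 2.82520 V = -1.57480 V.

-1.575 V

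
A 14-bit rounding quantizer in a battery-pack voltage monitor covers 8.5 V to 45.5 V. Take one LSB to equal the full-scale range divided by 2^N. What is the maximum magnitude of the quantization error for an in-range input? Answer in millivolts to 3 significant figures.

1.13 mV

Span: 45.5 V − (8.5 V) = 37 V.
One LSB is 37 V / 16384 = 2.2583 mV.
A rounding quantizer has |error| ≤ LSB/2 = 1.13 mV.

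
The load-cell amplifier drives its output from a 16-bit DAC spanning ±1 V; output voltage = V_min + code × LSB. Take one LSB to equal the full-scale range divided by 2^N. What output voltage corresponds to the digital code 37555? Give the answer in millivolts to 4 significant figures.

Span: 1 V − (-1 V) = 2 V. LSB = 2 V / 2^16.
V_out = V_min + code × LSB = -1 V + 37555 × 2 V / 65536
      = -1 V + 1.14609 V = 0.146088 V.

146.1 mV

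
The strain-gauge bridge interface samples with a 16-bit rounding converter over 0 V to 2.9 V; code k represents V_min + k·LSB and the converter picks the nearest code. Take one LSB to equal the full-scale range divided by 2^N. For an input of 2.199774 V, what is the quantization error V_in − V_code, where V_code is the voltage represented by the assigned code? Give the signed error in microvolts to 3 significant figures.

Full-scale range = 2.9 V. LSB = 2.9 V / 2^16 ≈ 44.25 µV.
Position in LSBs: (2.199774 − (0)) × 65536/2.9 = 49711.8582; rounding gives k = 49712.
V_code = 0 + (49712/65536) × 2.9 = 2.1997802734 V.
e = 2.199774 − (2.1997802734) = −6.27 µV.

−6.27 µV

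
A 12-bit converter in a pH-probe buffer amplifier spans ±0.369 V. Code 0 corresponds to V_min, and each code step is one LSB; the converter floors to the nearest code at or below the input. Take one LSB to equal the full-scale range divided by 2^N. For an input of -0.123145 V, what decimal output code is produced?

The full-scale span is 0.369 − (-0.369) = 0.738 V. LSB = 0.738 V / 2^12 ≈ 180.2 µV.
(V_in − V_min) × 2^12/range = (-0.123145 − (-0.369)) × 4096/0.738 = 1364.529.
Floor → code = 1364.

1364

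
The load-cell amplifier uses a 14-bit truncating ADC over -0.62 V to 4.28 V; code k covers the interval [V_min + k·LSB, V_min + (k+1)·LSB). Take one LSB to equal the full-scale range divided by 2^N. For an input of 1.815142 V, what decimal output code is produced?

8142

The full-scale span is 4.28 − (-0.62) = 4.9 V. LSB = 4.9 V / 2^14 ≈ 299.1 µV.
V_in − V_min = 1.815142 − (-0.62) = 2.435142 V.
Divide by LSB: 2.435142 × 16384/4.9 = 8142.3197.
Truncating gives code 8142.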